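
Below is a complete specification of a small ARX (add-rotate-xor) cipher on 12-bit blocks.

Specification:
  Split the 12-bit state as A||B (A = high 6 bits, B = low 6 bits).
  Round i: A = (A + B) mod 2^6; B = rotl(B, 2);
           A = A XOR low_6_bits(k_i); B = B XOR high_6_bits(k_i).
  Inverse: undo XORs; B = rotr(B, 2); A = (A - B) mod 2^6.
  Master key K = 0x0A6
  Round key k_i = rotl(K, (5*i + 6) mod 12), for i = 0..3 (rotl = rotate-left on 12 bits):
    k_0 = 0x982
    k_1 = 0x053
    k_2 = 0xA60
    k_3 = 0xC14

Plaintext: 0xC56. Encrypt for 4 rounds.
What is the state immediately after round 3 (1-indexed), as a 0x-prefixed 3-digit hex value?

s_0 = plaintext = 0xC56
s_1 = Round(s_0, k_0) = 0x17F
s_2 = Round(s_1, k_1) = 0x5FE
s_3 = Round(s_2, k_2) = 0xD52
s_4 = Round(s_3, k_3) = 0x4F9

0xD52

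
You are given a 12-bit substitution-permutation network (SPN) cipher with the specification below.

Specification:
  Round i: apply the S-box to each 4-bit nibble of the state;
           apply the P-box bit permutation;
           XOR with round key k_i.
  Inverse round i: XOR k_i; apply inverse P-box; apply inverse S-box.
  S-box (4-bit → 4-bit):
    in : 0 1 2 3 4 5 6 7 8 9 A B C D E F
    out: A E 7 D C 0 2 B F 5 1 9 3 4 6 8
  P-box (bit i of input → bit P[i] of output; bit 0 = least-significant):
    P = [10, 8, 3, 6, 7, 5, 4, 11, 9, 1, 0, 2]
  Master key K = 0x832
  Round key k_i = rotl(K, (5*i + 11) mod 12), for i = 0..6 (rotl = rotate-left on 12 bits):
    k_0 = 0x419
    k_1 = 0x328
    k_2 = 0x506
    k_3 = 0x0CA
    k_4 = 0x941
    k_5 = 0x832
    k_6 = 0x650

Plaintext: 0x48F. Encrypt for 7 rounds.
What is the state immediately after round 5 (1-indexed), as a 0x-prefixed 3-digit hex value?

0x53A

s_0 = plaintext = 0x48F
s_1 = Round(s_0, k_0) = 0xCEC
s_2 = Round(s_1, k_1) = 0x41A
s_3 = Round(s_2, k_2) = 0x933
s_4 = Round(s_3, k_3) = 0xE13
s_5 = Round(s_4, k_4) = 0x53A
s_6 = Round(s_5, k_5) = 0x4A2
s_7 = Round(s_6, k_6) = 0x3DD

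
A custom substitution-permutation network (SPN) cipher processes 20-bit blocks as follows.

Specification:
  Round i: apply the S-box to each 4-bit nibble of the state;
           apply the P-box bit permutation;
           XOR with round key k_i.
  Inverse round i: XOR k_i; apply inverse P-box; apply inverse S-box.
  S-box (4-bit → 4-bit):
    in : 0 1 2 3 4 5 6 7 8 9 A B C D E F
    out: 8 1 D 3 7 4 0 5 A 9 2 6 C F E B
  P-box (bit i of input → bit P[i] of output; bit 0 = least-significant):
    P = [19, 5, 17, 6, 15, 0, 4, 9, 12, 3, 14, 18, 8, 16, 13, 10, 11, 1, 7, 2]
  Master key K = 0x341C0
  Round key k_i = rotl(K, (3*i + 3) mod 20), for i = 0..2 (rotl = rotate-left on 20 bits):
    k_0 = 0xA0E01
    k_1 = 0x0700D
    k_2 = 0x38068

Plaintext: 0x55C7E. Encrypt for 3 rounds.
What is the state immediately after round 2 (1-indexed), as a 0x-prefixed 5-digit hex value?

s_0 = plaintext = 0x55C7E
s_1 = Round(s_0, k_0) = 0xCEEF1
s_2 = Round(s_1, k_1) = 0xD9680
s_3 = Round(s_2, k_2) = 0x38FAF

0xD9680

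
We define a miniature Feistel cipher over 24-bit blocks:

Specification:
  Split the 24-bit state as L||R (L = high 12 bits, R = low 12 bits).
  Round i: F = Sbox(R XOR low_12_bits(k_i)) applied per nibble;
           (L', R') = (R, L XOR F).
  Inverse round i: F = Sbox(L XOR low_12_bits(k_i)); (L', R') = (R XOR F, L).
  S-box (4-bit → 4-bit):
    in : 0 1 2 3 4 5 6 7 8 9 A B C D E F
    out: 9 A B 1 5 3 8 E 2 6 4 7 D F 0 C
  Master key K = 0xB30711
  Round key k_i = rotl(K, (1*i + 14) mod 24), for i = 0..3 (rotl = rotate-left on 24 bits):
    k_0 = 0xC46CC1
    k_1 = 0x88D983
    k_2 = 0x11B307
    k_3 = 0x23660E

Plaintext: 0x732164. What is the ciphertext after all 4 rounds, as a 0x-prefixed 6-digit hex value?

s_0 = plaintext = 0x732164
s_1 = Round(s_0, k_0) = 0x164871
s_2 = Round(s_1, k_1) = 0x871BAF
s_3 = Round(s_2, k_2) = 0xBAFA33
s_4 = Round(s_3, k_3) = 0xA336B0

0xA336B0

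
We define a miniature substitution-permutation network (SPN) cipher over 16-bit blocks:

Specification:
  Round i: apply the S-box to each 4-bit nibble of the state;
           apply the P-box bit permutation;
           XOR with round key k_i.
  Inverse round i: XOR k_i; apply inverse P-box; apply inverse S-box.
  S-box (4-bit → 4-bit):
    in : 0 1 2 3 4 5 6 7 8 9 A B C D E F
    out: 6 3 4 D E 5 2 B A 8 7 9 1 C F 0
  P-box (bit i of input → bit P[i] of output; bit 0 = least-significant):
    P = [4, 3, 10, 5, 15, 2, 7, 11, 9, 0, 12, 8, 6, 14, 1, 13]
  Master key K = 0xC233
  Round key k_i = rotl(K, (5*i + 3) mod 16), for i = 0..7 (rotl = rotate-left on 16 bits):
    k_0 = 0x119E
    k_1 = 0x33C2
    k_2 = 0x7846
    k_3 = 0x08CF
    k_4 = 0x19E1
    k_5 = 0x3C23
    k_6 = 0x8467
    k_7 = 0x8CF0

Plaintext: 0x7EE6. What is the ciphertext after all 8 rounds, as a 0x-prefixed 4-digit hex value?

s_0 = plaintext = 0x7EE6
s_1 = Round(s_0, k_0) = 0xEA53
s_2 = Round(s_1, k_1) = 0xC531
s_3 = Round(s_2, k_2) = 0xE29E
s_4 = Round(s_3, k_3) = 0x74B5
s_5 = Round(s_4, k_4) = 0xE4B0
s_6 = Round(s_5, k_5) = 0xC168
s_7 = Round(s_6, k_6) = 0x860A
s_8 = Round(s_7, k_7) = 0xE86D

0xE86D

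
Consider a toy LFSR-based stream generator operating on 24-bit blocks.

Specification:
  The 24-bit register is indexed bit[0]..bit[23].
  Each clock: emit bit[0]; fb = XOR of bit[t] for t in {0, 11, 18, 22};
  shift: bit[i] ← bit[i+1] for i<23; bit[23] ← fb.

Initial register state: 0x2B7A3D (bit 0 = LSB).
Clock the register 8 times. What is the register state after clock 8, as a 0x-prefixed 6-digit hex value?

0xB82B7A

reg_0 = 0x2B7A3D
clock 1: out=1, reg = 0x15BD1E
clock 2: out=0, reg = 0x0ADE8F
clock 3: out=1, reg = 0x056F47
clock 4: out=1, reg = 0x82B7A3
clock 5: out=1, reg = 0xC15BD1
clock 6: out=1, reg = 0xE0ADE8
clock 7: out=0, reg = 0x7056F4
clock 8: out=0, reg = 0xB82B7A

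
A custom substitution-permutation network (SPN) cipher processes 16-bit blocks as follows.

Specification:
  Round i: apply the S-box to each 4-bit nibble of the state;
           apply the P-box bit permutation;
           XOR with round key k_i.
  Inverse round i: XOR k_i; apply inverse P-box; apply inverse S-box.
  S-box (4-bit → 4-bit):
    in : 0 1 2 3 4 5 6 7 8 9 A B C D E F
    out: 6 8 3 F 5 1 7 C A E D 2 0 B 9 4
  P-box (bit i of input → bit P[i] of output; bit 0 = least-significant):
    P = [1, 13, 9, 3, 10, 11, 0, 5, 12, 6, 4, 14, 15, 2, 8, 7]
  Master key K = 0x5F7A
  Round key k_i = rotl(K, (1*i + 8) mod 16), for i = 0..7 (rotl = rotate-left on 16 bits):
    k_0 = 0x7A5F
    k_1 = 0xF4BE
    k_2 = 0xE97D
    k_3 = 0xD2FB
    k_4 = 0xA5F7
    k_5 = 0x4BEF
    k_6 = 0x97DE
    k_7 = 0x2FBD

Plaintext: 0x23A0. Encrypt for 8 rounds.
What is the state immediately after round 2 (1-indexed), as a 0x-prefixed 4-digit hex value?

s_0 = plaintext = 0x23A0
s_1 = Round(s_0, k_0) = 0x8C2A
s_2 = Round(s_1, k_1) = 0xFA30
s_3 = Round(s_2, k_2) = 0x964C
s_4 = Round(s_3, k_3) = 0xC72E
s_5 = Round(s_4, k_4) = 0xE9ED
s_6 = Round(s_5, k_5) = 0xAF15
s_7 = Round(s_6, k_6) = 0x166C
s_8 = Round(s_7, k_7) = 0x336C

0xFA30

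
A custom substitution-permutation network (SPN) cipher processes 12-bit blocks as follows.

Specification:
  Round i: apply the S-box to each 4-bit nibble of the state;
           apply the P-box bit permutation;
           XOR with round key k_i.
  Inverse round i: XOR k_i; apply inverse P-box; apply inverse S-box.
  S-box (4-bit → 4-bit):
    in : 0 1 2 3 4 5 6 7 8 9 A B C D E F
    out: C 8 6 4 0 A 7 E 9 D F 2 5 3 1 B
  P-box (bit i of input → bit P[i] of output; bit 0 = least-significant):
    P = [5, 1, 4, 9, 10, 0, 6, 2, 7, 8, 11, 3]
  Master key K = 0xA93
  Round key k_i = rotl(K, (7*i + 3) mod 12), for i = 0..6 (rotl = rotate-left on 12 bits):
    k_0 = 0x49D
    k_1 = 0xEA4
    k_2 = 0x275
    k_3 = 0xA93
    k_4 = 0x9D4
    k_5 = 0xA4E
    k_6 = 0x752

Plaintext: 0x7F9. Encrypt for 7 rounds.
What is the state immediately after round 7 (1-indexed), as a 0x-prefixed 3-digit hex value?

0xCD3

s_0 = plaintext = 0x7F9
s_1 = Round(s_0, k_0) = 0xBA0
s_2 = Round(s_1, k_1) = 0x9F1
s_3 = Round(s_2, k_2) = 0xCF8
s_4 = Round(s_3, k_3) = 0x436
s_5 = Round(s_4, k_4) = 0x9A6
s_6 = Round(s_5, k_5) = 0x6B1
s_7 = Round(s_6, k_6) = 0xCD3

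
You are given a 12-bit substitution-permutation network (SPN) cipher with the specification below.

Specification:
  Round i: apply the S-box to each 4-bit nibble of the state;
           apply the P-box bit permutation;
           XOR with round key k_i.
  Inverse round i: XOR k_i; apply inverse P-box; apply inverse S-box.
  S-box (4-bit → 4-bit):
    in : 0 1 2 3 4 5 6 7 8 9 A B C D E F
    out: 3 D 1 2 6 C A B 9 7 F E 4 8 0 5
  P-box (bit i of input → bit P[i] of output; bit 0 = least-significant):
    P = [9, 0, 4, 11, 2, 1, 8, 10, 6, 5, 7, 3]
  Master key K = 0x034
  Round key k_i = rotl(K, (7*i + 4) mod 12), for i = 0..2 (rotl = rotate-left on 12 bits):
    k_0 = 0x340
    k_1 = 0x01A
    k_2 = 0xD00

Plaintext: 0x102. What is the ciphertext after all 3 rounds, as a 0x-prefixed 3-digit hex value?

s_0 = plaintext = 0x102
s_1 = Round(s_0, k_0) = 0x18E
s_2 = Round(s_1, k_1) = 0x4D6
s_3 = Round(s_2, k_2) = 0x1A1

0x1A1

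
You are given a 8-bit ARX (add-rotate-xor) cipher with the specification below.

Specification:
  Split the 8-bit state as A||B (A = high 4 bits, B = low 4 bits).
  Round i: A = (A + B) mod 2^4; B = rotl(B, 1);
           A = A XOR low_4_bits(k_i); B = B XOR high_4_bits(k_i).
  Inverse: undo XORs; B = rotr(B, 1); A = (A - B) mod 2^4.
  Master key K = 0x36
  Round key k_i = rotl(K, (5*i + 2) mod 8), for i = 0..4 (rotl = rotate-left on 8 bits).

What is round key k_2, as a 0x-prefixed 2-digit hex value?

K = 0x36
k_0 = rotl(K, (5*0+2) mod 8) = rotl(K, 2) = 0xD8
k_1 = rotl(K, (5*1+2) mod 8) = rotl(K, 7) = 0x1B
k_2 = rotl(K, (5*2+2) mod 8) = rotl(K, 4) = 0x63

0x63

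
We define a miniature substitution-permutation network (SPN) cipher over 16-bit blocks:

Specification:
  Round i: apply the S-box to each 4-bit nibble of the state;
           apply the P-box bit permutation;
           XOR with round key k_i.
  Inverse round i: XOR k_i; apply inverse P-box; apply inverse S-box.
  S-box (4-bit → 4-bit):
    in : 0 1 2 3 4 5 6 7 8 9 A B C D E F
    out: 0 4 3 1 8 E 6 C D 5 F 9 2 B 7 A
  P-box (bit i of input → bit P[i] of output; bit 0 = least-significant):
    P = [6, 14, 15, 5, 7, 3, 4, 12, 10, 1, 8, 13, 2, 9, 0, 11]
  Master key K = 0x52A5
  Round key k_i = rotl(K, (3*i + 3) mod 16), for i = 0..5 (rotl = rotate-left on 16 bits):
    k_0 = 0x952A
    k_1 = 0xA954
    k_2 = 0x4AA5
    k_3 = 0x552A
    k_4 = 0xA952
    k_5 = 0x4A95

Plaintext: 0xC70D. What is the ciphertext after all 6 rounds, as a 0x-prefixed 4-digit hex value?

0x076C

s_0 = plaintext = 0xC70D
s_1 = Round(s_0, k_0) = 0xF64A
s_2 = Round(s_1, k_1) = 0x7236
s_3 = Round(s_2, k_2) = 0x8626
s_4 = Round(s_3, k_3) = 0x9CA5
s_5 = Round(s_4, k_4) = 0x79ED
s_6 = Round(s_5, k_5) = 0x076C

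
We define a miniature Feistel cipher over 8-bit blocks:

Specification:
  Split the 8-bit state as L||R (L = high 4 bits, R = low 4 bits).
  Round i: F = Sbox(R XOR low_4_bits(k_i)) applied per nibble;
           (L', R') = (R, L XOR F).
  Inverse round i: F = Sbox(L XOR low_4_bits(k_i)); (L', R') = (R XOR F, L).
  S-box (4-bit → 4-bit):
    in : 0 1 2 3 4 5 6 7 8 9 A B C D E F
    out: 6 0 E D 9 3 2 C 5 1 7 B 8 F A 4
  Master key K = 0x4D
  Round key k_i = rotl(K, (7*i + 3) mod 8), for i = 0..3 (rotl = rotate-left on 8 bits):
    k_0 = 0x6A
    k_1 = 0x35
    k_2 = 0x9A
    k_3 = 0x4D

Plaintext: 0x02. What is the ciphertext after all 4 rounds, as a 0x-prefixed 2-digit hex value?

s_0 = plaintext = 0x02
s_1 = Round(s_0, k_0) = 0x25
s_2 = Round(s_1, k_1) = 0x54
s_3 = Round(s_2, k_2) = 0x4F
s_4 = Round(s_3, k_3) = 0xFA

0xFA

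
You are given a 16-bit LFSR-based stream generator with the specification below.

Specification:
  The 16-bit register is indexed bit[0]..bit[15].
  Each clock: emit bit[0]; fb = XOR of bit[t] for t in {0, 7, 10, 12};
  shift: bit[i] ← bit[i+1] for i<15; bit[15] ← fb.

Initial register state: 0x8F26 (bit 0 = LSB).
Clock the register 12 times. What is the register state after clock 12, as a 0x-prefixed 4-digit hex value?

reg_0 = 0x8F26
clock 1: out=0, reg = 0xC793
clock 2: out=1, reg = 0xE3C9
clock 3: out=1, reg = 0x71E4
clock 4: out=0, reg = 0x38F2
clock 5: out=0, reg = 0x1C79
clock 6: out=1, reg = 0x8E3C
clock 7: out=0, reg = 0xC71E
clock 8: out=0, reg = 0xE38F
clock 9: out=1, reg = 0x71C7
clock 10: out=1, reg = 0xB8E3
clock 11: out=1, reg = 0xDC71
clock 12: out=1, reg = 0xEE38

0xEE38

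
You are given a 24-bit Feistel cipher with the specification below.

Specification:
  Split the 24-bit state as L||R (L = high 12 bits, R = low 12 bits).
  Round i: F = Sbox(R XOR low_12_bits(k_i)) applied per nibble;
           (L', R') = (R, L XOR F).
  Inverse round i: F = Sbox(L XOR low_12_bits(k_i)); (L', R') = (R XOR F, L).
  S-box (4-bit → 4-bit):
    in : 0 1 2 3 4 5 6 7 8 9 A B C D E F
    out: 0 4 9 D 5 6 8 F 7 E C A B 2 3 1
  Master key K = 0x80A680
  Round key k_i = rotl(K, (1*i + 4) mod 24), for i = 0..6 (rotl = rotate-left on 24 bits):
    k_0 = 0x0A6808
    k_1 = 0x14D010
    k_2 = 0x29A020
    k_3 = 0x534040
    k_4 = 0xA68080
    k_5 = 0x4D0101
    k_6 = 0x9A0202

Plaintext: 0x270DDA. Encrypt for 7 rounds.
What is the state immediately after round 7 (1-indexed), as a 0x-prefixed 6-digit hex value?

0x0A4CC5

s_0 = plaintext = 0x270DDA
s_1 = Round(s_0, k_0) = 0xDDA459
s_2 = Round(s_1, k_1) = 0x459884
s_3 = Round(s_2, k_2) = 0x88439C
s_4 = Round(s_3, k_3) = 0x39C5AF
s_5 = Round(s_4, k_4) = 0x5AF50D
s_6 = Round(s_5, k_5) = 0x50D0A4
s_7 = Round(s_6, k_6) = 0x0A4CC5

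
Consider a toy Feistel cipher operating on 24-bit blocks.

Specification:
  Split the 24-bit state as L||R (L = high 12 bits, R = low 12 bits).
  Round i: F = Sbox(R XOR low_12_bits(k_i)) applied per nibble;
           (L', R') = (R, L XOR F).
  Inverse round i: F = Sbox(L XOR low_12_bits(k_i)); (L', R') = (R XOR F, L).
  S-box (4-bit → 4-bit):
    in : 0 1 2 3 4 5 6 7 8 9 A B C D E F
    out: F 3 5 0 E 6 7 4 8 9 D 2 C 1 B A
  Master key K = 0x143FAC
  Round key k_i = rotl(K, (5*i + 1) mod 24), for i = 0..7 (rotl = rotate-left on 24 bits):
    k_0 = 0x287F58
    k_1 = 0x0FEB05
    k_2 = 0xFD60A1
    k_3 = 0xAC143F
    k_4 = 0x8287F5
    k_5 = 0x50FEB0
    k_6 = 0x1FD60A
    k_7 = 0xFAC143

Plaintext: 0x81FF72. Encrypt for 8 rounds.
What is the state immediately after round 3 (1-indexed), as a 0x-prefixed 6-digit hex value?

0x396746

s_0 = plaintext = 0x81FF72
s_1 = Round(s_0, k_0) = 0xF72742
s_2 = Round(s_1, k_1) = 0x742396
s_3 = Round(s_2, k_2) = 0x396746
s_4 = Round(s_3, k_3) = 0x7463DF
s_5 = Round(s_4, k_4) = 0x3DF91B
s_6 = Round(s_5, k_5) = 0x91B70D
s_7 = Round(s_6, k_6) = 0x70DAEF
s_8 = Round(s_7, k_7) = 0xAEF5D1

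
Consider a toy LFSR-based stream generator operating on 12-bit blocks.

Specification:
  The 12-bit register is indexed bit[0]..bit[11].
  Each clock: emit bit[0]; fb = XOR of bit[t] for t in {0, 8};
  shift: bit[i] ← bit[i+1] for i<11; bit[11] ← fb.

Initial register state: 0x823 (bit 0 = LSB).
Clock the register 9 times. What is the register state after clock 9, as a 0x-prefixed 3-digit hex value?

reg_0 = 0x823
clock 1: out=1, reg = 0xC11
clock 2: out=1, reg = 0xE08
clock 3: out=0, reg = 0x704
clock 4: out=0, reg = 0xB82
clock 5: out=0, reg = 0xDC1
clock 6: out=1, reg = 0x6E0
clock 7: out=0, reg = 0x370
clock 8: out=0, reg = 0x9B8
clock 9: out=0, reg = 0xCDC

0xCDC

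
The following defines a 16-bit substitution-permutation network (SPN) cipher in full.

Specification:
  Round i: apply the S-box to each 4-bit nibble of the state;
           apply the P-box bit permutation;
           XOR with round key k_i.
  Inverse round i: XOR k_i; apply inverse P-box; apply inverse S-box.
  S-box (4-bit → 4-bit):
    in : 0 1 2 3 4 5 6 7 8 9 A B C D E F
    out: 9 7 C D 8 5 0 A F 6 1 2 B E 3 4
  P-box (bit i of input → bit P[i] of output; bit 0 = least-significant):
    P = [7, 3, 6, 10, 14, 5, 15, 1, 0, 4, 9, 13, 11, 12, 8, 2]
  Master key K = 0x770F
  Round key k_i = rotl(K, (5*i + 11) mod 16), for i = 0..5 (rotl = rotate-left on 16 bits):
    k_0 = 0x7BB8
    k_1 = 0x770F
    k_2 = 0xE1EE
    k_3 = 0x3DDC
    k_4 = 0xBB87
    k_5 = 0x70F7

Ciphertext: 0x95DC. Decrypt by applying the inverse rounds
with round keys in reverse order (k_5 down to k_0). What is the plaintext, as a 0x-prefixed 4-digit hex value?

0xFDE0

s_0 = ciphertext = 0x95DC
s_1 = InvRound(s_0, k_5) = 0xF087
s_2 = InvRound(s_1, k_4) = 0x5FA6
s_3 = InvRound(s_2, k_3) = 0x6DC9
s_4 = InvRound(s_3, k_2) = 0x0AD4
s_5 = InvRound(s_4, k_1) = 0x1C08
s_6 = InvRound(s_5, k_0) = 0xFDE0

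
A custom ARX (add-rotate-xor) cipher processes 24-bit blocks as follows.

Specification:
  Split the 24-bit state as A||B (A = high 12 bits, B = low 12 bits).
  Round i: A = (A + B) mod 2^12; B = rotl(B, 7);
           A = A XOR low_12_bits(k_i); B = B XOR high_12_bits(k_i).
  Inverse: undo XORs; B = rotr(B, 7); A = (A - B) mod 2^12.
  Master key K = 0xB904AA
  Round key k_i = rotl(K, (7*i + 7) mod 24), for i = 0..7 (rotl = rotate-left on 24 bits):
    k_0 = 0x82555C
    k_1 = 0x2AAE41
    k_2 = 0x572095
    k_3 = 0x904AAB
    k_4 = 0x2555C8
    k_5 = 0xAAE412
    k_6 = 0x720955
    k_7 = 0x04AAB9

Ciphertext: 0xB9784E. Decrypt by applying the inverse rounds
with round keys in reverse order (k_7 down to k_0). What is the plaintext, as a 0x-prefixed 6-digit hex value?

0x21EFC0

s_0 = ciphertext = 0xB9784E
s_1 = InvRound(s_0, k_7) = 0x09E090
s_2 = InvRound(s_1, k_6) = 0x3BC60F
s_3 = InvRound(s_2, k_5) = 0x375439
s_4 = InvRound(s_3, k_4) = 0x931D8C
s_5 = InvRound(s_4, k_3) = 0x291109
s_6 = InvRound(s_5, k_2) = 0x29CF68
s_7 = InvRound(s_6, k_1) = 0x48285B
s_8 = InvRound(s_7, k_0) = 0x21EFC0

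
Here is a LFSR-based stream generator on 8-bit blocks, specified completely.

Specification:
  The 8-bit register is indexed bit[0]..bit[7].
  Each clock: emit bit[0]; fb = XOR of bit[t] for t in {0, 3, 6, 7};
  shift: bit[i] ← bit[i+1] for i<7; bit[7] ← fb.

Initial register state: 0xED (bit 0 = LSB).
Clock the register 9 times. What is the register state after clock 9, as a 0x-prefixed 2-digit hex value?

0xB3

reg_0 = 0xED
clock 1: out=1, reg = 0x76
clock 2: out=0, reg = 0xBB
clock 3: out=1, reg = 0xDD
clock 4: out=1, reg = 0x6E
clock 5: out=0, reg = 0x37
clock 6: out=1, reg = 0x9B
clock 7: out=1, reg = 0xCD
clock 8: out=1, reg = 0x66
clock 9: out=0, reg = 0xB3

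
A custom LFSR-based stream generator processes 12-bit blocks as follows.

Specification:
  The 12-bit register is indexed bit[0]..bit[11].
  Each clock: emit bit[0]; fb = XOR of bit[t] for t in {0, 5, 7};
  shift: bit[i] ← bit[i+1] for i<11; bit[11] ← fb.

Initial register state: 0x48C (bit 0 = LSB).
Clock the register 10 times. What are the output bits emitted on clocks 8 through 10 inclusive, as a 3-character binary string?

reg_0 = 0x48C
clock 1: out=0, reg = 0xA46
clock 2: out=0, reg = 0x523
clock 3: out=1, reg = 0x291
clock 4: out=1, reg = 0x148
clock 5: out=0, reg = 0x0A4
clock 6: out=0, reg = 0x052
clock 7: out=0, reg = 0x029
clock 8: out=1, reg = 0x014
clock 9: out=0, reg = 0x00A
clock 10: out=0, reg = 0x005

100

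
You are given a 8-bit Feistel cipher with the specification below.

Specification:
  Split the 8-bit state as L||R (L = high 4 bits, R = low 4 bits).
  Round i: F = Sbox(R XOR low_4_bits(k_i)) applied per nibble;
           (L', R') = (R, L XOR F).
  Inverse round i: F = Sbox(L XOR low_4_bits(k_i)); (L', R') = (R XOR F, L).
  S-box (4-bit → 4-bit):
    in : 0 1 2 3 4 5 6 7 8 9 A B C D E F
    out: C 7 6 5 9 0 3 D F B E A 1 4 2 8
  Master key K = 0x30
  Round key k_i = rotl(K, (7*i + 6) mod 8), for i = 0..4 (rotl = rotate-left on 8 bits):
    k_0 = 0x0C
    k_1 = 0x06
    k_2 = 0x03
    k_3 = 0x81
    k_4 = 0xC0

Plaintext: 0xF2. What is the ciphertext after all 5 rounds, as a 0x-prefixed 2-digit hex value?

s_0 = plaintext = 0xF2
s_1 = Round(s_0, k_0) = 0x2D
s_2 = Round(s_1, k_1) = 0xD8
s_3 = Round(s_2, k_2) = 0x87
s_4 = Round(s_3, k_3) = 0x7B
s_5 = Round(s_4, k_4) = 0xBD

0xBD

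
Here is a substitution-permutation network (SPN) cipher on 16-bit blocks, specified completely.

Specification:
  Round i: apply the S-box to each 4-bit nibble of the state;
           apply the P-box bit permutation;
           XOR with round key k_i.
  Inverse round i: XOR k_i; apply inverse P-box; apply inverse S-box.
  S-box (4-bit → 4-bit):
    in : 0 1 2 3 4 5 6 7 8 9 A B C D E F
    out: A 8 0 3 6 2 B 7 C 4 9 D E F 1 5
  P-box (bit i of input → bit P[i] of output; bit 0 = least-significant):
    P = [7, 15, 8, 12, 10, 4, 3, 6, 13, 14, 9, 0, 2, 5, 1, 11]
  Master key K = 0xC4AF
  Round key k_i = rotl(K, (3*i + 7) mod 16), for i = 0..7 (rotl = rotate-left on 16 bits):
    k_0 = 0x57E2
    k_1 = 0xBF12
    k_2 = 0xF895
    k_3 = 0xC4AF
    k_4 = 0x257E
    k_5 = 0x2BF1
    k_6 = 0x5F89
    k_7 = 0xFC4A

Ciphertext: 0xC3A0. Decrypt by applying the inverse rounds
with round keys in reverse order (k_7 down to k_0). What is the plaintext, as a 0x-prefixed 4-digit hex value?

0x4128

s_0 = ciphertext = 0xC3A0
s_1 = InvRound(s_0, k_7) = 0xCFBB
s_2 = InvRound(s_1, k_6) = 0x4250
s_3 = InvRound(s_2, k_5) = 0x062F
s_4 = InvRound(s_3, k_4) = 0x2B09
s_5 = InvRound(s_4, k_3) = 0xD7E7
s_6 = InvRound(s_5, k_2) = 0xCF69
s_7 = InvRound(s_6, k_1) = 0x46C1
s_8 = InvRound(s_7, k_0) = 0x4128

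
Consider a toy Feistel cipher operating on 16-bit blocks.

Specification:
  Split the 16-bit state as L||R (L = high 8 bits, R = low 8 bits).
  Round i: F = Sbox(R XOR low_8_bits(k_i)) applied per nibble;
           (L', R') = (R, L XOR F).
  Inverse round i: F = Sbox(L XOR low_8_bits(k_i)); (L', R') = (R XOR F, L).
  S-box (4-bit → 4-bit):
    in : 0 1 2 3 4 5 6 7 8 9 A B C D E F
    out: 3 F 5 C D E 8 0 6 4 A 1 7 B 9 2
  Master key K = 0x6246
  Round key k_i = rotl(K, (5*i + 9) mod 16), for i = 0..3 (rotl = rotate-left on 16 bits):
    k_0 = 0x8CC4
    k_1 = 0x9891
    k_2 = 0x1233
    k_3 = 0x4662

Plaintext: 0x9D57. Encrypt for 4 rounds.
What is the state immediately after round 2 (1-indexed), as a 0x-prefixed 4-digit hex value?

0xD184

s_0 = plaintext = 0x9D57
s_1 = Round(s_0, k_0) = 0x57D1
s_2 = Round(s_1, k_1) = 0xD184
s_3 = Round(s_2, k_2) = 0x84C1
s_4 = Round(s_3, k_3) = 0xC128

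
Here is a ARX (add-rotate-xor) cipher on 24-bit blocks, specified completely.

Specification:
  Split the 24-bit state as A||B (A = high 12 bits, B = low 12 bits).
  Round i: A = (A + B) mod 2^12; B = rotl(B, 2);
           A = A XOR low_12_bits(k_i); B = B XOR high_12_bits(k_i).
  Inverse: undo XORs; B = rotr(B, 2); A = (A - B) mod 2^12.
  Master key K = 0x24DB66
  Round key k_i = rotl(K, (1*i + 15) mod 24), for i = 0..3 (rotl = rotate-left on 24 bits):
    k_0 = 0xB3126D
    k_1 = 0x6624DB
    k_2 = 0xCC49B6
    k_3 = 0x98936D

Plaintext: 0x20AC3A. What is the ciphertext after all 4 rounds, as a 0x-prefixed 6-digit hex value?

0x651A13

s_0 = plaintext = 0x20AC3A
s_1 = Round(s_0, k_0) = 0xC29BDA
s_2 = Round(s_1, k_1) = 0xCD8908
s_3 = Round(s_2, k_2) = 0xC568E6
s_4 = Round(s_3, k_3) = 0x651A13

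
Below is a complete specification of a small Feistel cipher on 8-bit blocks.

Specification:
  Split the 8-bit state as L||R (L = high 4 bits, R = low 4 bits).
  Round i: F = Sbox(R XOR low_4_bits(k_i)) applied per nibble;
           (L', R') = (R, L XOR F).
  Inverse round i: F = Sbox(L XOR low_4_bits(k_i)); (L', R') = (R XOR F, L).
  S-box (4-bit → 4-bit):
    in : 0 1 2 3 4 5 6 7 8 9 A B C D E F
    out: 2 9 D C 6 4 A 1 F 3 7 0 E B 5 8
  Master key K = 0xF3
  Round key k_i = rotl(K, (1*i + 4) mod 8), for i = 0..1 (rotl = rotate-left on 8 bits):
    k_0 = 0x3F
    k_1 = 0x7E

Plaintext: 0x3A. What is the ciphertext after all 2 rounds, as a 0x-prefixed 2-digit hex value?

0x79

s_0 = plaintext = 0x3A
s_1 = Round(s_0, k_0) = 0xA7
s_2 = Round(s_1, k_1) = 0x79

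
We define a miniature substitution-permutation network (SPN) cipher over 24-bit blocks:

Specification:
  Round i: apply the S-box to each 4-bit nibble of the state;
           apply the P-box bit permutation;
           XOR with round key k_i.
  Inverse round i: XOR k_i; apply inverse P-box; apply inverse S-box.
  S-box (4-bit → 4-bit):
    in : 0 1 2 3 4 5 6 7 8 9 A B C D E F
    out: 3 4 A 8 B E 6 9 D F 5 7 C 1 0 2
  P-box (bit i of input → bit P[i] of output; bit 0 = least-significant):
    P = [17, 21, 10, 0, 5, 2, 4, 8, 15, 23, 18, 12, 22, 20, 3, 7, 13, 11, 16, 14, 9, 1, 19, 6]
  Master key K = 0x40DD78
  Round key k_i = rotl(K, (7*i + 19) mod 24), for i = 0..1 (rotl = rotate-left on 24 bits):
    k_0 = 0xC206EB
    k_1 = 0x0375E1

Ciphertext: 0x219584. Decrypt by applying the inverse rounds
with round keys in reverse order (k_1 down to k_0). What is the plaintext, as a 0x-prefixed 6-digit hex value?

s_0 = ciphertext = 0x219584
s_1 = InvRound(s_0, k_1) = 0x37ED04
s_2 = InvRound(s_1, k_0) = 0x499B42

0x499B42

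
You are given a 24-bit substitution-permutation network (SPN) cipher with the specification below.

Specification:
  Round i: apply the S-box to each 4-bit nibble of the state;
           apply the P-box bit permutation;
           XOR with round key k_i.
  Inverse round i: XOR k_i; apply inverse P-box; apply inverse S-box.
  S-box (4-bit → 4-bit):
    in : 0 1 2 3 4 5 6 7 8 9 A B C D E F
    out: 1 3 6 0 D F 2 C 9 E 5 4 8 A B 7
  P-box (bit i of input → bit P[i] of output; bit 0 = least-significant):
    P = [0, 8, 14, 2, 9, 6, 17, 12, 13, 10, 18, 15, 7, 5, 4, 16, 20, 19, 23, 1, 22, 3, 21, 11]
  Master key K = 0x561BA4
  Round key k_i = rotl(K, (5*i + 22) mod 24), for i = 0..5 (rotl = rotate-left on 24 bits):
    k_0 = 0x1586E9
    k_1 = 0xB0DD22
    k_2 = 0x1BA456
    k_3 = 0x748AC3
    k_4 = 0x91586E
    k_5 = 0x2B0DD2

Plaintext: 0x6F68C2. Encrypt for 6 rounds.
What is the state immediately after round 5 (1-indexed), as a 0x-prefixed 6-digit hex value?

s_0 = plaintext = 0x6F68C2
s_1 = Round(s_0, k_0) = 0x8D77C1
s_2 = Round(s_1, k_1) = 0xFD4431
s_3 = Round(s_2, k_2) = 0x7605CD
s_4 = Round(s_3, k_3) = 0x583747
s_5 = Round(s_4, k_4) = 0xE78260
s_6 = Round(s_5, k_5) = 0xEE0119

0xE78260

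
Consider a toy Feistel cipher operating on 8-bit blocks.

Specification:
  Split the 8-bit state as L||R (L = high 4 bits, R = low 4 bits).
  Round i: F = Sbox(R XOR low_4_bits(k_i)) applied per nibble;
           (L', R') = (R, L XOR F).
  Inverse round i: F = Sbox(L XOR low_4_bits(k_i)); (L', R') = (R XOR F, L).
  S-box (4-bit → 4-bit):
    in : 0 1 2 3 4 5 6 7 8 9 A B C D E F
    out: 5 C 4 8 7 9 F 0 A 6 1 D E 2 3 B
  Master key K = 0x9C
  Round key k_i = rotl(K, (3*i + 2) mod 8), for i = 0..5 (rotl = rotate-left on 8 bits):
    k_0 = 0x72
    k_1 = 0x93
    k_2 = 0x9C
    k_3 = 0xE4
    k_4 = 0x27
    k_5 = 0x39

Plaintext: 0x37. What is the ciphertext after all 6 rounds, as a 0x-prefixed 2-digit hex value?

s_0 = plaintext = 0x37
s_1 = Round(s_0, k_0) = 0x7A
s_2 = Round(s_1, k_1) = 0xA1
s_3 = Round(s_2, k_2) = 0x18
s_4 = Round(s_3, k_3) = 0x8F
s_5 = Round(s_4, k_4) = 0xF2
s_6 = Round(s_5, k_5) = 0x22

0x22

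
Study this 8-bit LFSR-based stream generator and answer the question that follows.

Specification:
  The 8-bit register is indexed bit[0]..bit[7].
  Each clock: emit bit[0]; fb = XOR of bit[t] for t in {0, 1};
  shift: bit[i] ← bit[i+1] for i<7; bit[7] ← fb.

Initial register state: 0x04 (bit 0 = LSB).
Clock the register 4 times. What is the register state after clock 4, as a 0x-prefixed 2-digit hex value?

reg_0 = 0x04
clock 1: out=0, reg = 0x02
clock 2: out=0, reg = 0x81
clock 3: out=1, reg = 0xC0
clock 4: out=0, reg = 0x60

0x60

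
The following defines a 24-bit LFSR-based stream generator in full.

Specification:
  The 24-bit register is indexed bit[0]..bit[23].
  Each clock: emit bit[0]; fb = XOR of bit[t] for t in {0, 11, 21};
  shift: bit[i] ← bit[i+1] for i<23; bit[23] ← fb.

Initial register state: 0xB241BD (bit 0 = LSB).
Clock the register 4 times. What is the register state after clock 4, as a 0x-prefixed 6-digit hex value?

reg_0 = 0xB241BD
clock 1: out=1, reg = 0x5920DE
clock 2: out=0, reg = 0x2C906F
clock 3: out=1, reg = 0x164837
clock 4: out=1, reg = 0x0B241B

0x0B241B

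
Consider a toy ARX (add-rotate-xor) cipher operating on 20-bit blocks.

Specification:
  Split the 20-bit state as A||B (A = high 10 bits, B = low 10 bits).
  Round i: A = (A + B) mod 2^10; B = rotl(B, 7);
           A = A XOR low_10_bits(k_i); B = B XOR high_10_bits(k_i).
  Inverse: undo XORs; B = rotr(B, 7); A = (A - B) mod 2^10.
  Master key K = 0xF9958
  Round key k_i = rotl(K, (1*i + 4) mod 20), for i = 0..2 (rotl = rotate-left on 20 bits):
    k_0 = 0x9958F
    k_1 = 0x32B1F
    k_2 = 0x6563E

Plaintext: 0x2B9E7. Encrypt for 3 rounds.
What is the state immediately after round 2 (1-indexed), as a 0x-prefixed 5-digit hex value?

s_0 = plaintext = 0x2B9E7
s_1 = Round(s_0, k_0) = 0xC69D9
s_2 = Round(s_1, k_1) = 0xFB071
s_3 = Round(s_2, k_2) = 0x98D1B

0xFB071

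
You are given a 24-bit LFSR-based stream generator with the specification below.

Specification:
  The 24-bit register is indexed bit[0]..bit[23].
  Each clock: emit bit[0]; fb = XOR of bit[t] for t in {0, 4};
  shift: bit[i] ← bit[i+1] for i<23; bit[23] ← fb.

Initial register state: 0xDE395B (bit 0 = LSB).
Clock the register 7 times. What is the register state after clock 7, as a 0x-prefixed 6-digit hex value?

reg_0 = 0xDE395B
clock 1: out=1, reg = 0x6F1CAD
clock 2: out=1, reg = 0xB78E56
clock 3: out=0, reg = 0xDBC72B
clock 4: out=1, reg = 0xEDE395
clock 5: out=1, reg = 0x76F1CA
clock 6: out=0, reg = 0x3B78E5
clock 7: out=1, reg = 0x9DBC72

0x9DBC72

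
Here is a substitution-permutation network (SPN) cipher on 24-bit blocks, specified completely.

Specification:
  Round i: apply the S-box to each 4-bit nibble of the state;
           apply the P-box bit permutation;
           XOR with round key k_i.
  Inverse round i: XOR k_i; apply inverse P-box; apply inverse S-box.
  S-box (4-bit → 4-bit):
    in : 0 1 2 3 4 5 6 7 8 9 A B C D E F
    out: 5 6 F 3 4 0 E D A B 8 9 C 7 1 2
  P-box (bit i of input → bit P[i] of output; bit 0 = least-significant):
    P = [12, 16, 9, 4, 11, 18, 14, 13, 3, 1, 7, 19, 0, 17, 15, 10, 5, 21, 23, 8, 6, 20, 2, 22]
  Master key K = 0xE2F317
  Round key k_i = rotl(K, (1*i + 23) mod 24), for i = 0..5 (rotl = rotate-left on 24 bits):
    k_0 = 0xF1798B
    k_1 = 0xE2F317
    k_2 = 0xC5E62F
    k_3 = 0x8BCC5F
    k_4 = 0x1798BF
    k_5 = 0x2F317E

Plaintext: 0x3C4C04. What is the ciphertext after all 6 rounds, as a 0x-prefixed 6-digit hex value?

s_0 = plaintext = 0x3C4C04
s_1 = Round(s_0, k_0) = 0x69B24B
s_2 = Round(s_1, k_1) = 0x9AA6A8
s_3 = Round(s_2, k_2) = 0x9CC3FD
s_4 = Round(s_3, k_3) = 0x5E5B15
s_5 = Round(s_4, k_4) = 0x1BD897
s_6 = Round(s_5, k_5) = 0x318A49

0x318A49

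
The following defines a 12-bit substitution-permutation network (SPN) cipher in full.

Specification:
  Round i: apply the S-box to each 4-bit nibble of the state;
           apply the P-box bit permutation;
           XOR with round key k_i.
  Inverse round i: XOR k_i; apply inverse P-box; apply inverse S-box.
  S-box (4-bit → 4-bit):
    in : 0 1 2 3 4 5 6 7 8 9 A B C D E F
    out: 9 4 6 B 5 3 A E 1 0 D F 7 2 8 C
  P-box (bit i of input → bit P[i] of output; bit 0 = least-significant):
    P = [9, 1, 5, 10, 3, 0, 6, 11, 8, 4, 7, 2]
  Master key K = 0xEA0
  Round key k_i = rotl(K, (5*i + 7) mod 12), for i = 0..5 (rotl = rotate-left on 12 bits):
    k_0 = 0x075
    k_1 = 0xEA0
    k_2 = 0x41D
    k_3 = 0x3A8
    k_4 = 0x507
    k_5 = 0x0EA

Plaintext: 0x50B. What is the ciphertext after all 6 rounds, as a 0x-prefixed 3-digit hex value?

s_0 = plaintext = 0x50B
s_1 = Round(s_0, k_0) = 0xF4F
s_2 = Round(s_1, k_1) = 0xA4C
s_3 = Round(s_2, k_2) = 0x7F3
s_4 = Round(s_3, k_3) = 0xD7E
s_5 = Round(s_4, k_4) = 0x956
s_6 = Round(s_5, k_5) = 0x4E1

0x4E1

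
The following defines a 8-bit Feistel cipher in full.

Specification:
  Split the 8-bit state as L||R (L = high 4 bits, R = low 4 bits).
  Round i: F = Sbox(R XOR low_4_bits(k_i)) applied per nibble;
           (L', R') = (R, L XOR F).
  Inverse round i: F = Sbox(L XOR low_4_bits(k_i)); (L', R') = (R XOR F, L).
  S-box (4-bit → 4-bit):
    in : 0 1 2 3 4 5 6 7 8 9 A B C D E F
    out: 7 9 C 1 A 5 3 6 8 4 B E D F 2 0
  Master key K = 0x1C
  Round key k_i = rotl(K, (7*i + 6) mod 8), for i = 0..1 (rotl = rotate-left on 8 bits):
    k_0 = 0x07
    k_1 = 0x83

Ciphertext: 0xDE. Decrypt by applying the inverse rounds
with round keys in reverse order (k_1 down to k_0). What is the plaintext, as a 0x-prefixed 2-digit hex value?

s_0 = ciphertext = 0xDE
s_1 = InvRound(s_0, k_1) = 0xCD
s_2 = InvRound(s_1, k_0) = 0x3C

0x3C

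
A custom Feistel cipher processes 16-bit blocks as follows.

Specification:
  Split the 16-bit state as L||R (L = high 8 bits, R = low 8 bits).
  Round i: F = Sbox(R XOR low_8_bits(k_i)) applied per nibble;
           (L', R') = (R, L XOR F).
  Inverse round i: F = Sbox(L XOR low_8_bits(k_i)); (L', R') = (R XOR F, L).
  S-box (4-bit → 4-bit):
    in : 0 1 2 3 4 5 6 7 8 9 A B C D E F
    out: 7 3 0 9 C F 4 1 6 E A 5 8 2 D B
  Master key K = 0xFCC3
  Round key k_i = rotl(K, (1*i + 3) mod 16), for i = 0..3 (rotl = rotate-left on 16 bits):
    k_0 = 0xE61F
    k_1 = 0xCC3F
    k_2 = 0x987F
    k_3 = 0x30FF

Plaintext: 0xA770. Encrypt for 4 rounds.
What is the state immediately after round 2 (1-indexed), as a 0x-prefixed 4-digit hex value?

0xEC59

s_0 = plaintext = 0xA770
s_1 = Round(s_0, k_0) = 0x70EC
s_2 = Round(s_1, k_1) = 0xEC59
s_3 = Round(s_2, k_2) = 0x59E8
s_4 = Round(s_3, k_3) = 0xE868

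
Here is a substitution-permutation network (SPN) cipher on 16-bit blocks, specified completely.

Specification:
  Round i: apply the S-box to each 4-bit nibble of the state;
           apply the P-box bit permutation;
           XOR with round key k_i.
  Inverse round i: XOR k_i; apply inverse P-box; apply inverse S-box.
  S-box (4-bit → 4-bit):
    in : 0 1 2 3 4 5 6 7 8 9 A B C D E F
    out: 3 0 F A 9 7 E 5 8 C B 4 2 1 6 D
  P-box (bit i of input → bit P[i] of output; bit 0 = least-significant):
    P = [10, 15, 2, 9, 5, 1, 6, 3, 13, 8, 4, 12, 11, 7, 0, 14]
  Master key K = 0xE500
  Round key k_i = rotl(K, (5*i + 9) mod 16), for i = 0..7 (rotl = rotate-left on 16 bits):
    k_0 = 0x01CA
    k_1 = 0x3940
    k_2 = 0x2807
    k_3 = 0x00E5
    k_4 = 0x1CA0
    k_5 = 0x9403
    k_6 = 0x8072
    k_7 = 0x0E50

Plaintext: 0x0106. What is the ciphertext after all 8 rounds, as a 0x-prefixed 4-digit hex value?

0x4BE3

s_0 = plaintext = 0x0106
s_1 = Round(s_0, k_0) = 0x8B6C
s_2 = Round(s_1, k_1) = 0xF91A
s_3 = Round(s_2, k_2) = 0xF616
s_4 = Round(s_3, k_3) = 0xDBF0
s_5 = Round(s_4, k_4) = 0x90D8
s_6 = Round(s_5, k_5) = 0xF722
s_7 = Round(s_6, k_6) = 0x6E0D
s_8 = Round(s_7, k_7) = 0x4BE3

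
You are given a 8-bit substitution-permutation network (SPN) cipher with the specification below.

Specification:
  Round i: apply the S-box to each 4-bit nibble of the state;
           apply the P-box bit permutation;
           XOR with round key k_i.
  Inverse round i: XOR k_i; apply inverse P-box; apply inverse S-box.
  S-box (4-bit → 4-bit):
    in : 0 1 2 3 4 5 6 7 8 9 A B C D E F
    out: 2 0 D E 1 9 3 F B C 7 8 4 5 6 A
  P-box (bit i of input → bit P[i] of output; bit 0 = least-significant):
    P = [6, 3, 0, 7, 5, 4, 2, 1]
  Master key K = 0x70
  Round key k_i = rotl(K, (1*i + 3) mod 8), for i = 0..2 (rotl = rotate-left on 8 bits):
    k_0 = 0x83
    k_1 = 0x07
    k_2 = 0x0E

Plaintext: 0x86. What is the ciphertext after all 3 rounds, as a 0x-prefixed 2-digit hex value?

s_0 = plaintext = 0x86
s_1 = Round(s_0, k_0) = 0xF9
s_2 = Round(s_1, k_1) = 0x94
s_3 = Round(s_2, k_2) = 0x48

0x48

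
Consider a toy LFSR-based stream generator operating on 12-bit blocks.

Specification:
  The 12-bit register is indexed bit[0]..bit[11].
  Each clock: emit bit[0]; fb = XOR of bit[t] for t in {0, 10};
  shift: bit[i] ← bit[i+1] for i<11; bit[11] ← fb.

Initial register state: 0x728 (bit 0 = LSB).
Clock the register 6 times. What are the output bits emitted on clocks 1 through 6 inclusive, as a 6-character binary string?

000101

reg_0 = 0x728
clock 1: out=0, reg = 0xB94
clock 2: out=0, reg = 0x5CA
clock 3: out=0, reg = 0xAE5
clock 4: out=1, reg = 0xD72
clock 5: out=0, reg = 0xEB9
clock 6: out=1, reg = 0x75C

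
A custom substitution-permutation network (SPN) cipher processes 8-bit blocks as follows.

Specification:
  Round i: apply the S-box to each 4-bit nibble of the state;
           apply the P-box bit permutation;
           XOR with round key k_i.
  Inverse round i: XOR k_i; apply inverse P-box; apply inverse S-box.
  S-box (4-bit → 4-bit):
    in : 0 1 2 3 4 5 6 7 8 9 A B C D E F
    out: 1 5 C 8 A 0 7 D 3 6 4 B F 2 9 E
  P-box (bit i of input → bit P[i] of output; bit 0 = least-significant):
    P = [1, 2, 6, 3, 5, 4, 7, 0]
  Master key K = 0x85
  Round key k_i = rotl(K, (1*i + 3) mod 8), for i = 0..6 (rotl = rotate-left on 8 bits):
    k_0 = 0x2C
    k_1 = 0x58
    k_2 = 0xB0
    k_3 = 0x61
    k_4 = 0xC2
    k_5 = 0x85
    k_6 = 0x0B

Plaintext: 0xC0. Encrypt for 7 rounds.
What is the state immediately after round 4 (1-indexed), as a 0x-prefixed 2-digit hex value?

0x1F

s_0 = plaintext = 0xC0
s_1 = Round(s_0, k_0) = 0x9F
s_2 = Round(s_1, k_1) = 0x84
s_3 = Round(s_2, k_2) = 0x8C
s_4 = Round(s_3, k_3) = 0x1F
s_5 = Round(s_4, k_4) = 0x2E
s_6 = Round(s_5, k_5) = 0x0E
s_7 = Round(s_6, k_6) = 0x21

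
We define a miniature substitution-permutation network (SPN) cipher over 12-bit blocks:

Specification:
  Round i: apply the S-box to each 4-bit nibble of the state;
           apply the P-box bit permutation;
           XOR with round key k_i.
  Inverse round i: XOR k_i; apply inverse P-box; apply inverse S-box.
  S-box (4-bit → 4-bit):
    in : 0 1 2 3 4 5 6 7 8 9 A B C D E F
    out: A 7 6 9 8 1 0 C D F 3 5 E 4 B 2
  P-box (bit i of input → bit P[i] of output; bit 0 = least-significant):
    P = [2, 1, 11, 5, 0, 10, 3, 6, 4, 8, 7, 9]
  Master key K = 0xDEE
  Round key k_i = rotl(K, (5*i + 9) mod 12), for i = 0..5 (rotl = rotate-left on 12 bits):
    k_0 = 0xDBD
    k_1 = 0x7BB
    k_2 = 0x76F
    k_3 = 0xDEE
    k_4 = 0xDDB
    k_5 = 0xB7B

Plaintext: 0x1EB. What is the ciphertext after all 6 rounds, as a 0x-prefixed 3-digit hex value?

0x1A4

s_0 = plaintext = 0x1EB
s_1 = Round(s_0, k_0) = 0x068
s_2 = Round(s_1, k_1) = 0xC9F
s_3 = Round(s_2, k_2) = 0x0A4
s_4 = Round(s_3, k_3) = 0xACF
s_5 = Round(s_4, k_4) = 0x881
s_6 = Round(s_5, k_5) = 0x1A4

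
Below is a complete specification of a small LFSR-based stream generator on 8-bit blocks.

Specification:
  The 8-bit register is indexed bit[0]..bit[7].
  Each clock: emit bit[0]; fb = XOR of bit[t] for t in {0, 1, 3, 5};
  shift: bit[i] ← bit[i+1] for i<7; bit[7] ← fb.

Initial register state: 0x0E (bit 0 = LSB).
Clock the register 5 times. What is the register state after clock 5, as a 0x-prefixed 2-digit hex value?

0x40

reg_0 = 0x0E
clock 1: out=0, reg = 0x07
clock 2: out=1, reg = 0x03
clock 3: out=1, reg = 0x01
clock 4: out=1, reg = 0x80
clock 5: out=0, reg = 0x40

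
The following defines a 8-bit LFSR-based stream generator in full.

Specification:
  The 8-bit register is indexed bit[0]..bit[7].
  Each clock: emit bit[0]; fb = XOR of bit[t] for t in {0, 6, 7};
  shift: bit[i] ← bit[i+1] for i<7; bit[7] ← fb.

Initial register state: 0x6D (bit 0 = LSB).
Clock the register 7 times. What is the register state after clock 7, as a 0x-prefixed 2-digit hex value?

reg_0 = 0x6D
clock 1: out=1, reg = 0x36
clock 2: out=0, reg = 0x1B
clock 3: out=1, reg = 0x8D
clock 4: out=1, reg = 0x46
clock 5: out=0, reg = 0xA3
clock 6: out=1, reg = 0x51
clock 7: out=1, reg = 0x28

0x28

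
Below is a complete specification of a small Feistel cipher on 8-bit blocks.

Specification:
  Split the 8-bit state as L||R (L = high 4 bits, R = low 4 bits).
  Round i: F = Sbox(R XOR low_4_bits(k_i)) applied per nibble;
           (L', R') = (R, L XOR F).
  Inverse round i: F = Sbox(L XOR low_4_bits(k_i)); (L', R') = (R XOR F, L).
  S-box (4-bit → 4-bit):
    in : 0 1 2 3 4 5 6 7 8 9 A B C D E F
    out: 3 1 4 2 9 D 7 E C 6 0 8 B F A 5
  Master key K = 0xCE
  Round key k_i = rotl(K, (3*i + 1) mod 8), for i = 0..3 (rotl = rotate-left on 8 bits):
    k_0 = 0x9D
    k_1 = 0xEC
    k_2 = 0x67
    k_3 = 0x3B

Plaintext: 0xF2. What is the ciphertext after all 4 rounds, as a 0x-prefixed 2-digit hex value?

0xE8

s_0 = plaintext = 0xF2
s_1 = Round(s_0, k_0) = 0x2A
s_2 = Round(s_1, k_1) = 0xA5
s_3 = Round(s_2, k_2) = 0x5E
s_4 = Round(s_3, k_3) = 0xE8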